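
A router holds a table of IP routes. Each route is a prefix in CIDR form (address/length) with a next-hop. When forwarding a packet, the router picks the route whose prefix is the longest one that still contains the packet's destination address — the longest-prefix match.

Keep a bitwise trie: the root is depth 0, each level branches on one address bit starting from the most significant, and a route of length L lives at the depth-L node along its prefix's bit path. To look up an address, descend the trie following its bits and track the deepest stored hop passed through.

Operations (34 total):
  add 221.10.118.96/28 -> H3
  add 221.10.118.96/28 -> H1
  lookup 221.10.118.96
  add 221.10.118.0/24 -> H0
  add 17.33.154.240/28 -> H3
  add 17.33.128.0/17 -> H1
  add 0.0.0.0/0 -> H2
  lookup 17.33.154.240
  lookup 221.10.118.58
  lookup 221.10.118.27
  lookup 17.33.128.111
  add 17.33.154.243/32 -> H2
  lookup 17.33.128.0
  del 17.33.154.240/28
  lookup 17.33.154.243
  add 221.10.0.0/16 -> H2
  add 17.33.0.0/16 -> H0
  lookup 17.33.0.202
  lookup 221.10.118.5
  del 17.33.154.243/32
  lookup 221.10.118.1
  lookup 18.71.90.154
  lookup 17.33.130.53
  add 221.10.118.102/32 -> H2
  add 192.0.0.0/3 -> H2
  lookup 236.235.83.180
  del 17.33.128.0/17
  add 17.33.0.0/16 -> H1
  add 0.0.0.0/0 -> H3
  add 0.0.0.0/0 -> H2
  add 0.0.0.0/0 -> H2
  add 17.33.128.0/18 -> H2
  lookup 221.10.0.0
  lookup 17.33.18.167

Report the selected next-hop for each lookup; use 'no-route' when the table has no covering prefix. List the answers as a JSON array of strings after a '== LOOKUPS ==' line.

Apply in order:
  + 221.10.118.96/28 (H3) depth=28
  + 221.10.118.96/28 (H1) depth=28
  Q 221.10.118.96: descend 1101110100001010011101100110 ; hops seen [H1] ; pick H1
  + 221.10.118.0/24 (H0) depth=24
  + 17.33.154.240/28 (H3) depth=28
  + 17.33.128.0/17 (H1) depth=17
  + 0.0.0.0/0 (H2) depth=0
  Q 17.33.154.240: descend 0001000100100001100110101111 ; hops seen [H2,H1,H3] ; pick H3
  Q 221.10.118.58: descend 1101110100001010011101100 ; hops seen [H2,H0] ; pick H0
  Q 221.10.118.27: descend 1101110100001010011101100 ; hops seen [H2,H0] ; pick H0
  Q 17.33.128.111: descend 0001000100100001100 ; hops seen [H2,H1] ; pick H1
  + 17.33.154.243/32 (H2) depth=32
  Q 17.33.128.0: descend 0001000100100001100 ; hops seen [H2,H1] ; pick H1
  - 17.33.154.240/28 clear@28
  Q 17.33.154.243: descend 00010001001000011001101011110011 ; hops seen [H2,H1,H2] ; pick H2
  + 221.10.0.0/16 (H2) depth=16
  + 17.33.0.0/16 (H0) depth=16
  Q 17.33.0.202: descend 0001000100100001 ; hops seen [H2,H0] ; pick H0
  Q 221.10.118.5: descend 1101110100001010011101100 ; hops seen [H2,H2,H0] ; pick H0
  - 17.33.154.243/32 clear@32
  Q 221.10.118.1: descend 1101110100001010011101100 ; hops seen [H2,H2,H0] ; pick H0
  Q 18.71.90.154: descend 000100 ; hops seen [H2] ; pick H2
  Q 17.33.130.53: descend 0001000100100001100 ; hops seen [H2,H0,H1] ; pick H1
  + 221.10.118.102/32 (H2) depth=32
  + 192.0.0.0/3 (H2) depth=3
  Q 236.235.83.180: descend 11 ; hops seen [H2] ; pick H2
  - 17.33.128.0/17 clear@17
  + 17.33.0.0/16 (H1) depth=16
  + 0.0.0.0/0 (H3) depth=0
  + 0.0.0.0/0 (H2) depth=0
  + 0.0.0.0/0 (H2) depth=0
  + 17.33.128.0/18 (H2) depth=18
  Q 221.10.0.0: descend 11011101000010100 ; hops seen [H2,H2,H2] ; pick H2
  Q 17.33.18.167: descend 0001000100100001 ; hops seen [H2,H1] ; pick H1

== LOOKUPS ==
["H1","H3","H0","H0","H1","H1","H2","H0","H0","H0","H2","H1","H2","H2","H1"]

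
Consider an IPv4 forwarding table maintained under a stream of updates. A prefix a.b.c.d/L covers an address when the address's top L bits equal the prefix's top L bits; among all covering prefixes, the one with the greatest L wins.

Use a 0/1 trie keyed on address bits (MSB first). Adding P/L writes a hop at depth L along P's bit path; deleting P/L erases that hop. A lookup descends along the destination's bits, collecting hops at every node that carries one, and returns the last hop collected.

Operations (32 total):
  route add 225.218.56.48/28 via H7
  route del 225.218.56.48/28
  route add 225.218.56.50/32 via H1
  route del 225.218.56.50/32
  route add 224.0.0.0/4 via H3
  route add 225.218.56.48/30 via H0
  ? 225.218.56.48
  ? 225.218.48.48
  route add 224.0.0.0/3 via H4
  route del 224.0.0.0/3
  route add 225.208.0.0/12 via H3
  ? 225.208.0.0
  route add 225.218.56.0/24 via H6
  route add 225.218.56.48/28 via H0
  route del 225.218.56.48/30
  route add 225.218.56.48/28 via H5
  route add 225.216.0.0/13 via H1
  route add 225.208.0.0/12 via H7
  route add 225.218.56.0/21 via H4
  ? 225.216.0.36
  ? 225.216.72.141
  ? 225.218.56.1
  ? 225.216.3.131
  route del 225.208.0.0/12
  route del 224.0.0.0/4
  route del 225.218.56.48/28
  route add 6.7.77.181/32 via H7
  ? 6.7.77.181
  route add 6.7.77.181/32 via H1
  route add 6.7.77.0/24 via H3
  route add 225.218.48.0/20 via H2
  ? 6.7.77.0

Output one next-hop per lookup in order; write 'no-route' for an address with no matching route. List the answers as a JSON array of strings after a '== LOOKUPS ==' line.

Trace:
  add 225.218.56.48/28 -> H7 at depth 28
  del 225.218.56.48/28 (clear depth 28)
  add 225.218.56.50/32 -> H1 at depth 32
  del 225.218.56.50/32 (clear depth 32)
  add 224.0.0.0/4 -> H3 at depth 4
  add 225.218.56.48/30 -> H0 at depth 30
  ? 225.218.56.48  path d0:-→d1:-→d2:-→d3:-→d4:H3→d5:-→d6:-→d7:-→d8:-→d9:-→d10:-→d11:-→d12:-→d13:-→d14:-→d15:-→d16:-→d17:-→d18:-→d19:-→d20:-→d21:-→d22:-→d23:-→d24:-→d25:-→d26:-→d27:-→d28:-→d29:-→d30:H0  best=H0
  ? 225.218.48.48  path d0:-→d1:-→d2:-→d3:-→d4:H3→d5:-→d6:-→d7:-→d8:-→d9:-→d10:-→d11:-→d12:-→d13:-→d14:-→d15:-→d16:-→d17:-→d18:-→d19:-→d20:-  best=H3
  add 224.0.0.0/3 -> H4 at depth 3
  del 224.0.0.0/3 (clear depth 3)
  add 225.208.0.0/12 -> H3 at depth 12
  ? 225.208.0.0  path d0:-→d1:-→d2:-→d3:-→d4:H3→d5:-→d6:-→d7:-→d8:-→d9:-→d10:-→d11:-→d12:H3  best=H3
  add 225.218.56.0/24 -> H6 at depth 24
  add 225.218.56.48/28 -> H0 at depth 28
  del 225.218.56.48/30 (clear depth 30)
  add 225.218.56.48/28 -> H5 at depth 28
  add 225.216.0.0/13 -> H1 at depth 13
  add 225.208.0.0/12 -> H7 at depth 12
  add 225.218.56.0/21 -> H4 at depth 21
  ? 225.216.0.36  path d0:-→d1:-→d2:-→d3:-→d4:H3→d5:-→d6:-→d7:-→d8:-→d9:-→d10:-→d11:-→d12:H7→d13:H1→d14:-  best=H1
  ? 225.216.72.141  path d0:-→d1:-→d2:-→d3:-→d4:H3→d5:-→d6:-→d7:-→d8:-→d9:-→d10:-→d11:-→d12:H7→d13:H1→d14:-  best=H1
  ? 225.218.56.1  path d0:-→d1:-→d2:-→d3:-→d4:H3→d5:-→d6:-→d7:-→d8:-→d9:-→d10:-→d11:-→d12:H7→d13:H1→d14:-→d15:-→d16:-→d17:-→d18:-→d19:-→d20:-→d21:H4→d22:-→d23:-→d24:H6→d25:-→d26:-  best=H6
  ? 225.216.3.131  path d0:-→d1:-→d2:-→d3:-→d4:H3→d5:-→d6:-→d7:-→d8:-→d9:-→d10:-→d11:-→d12:H7→d13:H1→d14:-  best=H1
  del 225.208.0.0/12 (clear depth 12)
  del 224.0.0.0/4 (clear depth 4)
  del 225.218.56.48/28 (clear depth 28)
  add 6.7.77.181/32 -> H7 at depth 32
  ? 6.7.77.181  path d0:-→d1:-→d2:-→d3:-→d4:-→d5:-→d6:-→d7:-→d8:-→d9:-→d10:-→d11:-→d12:-→d13:-→d14:-→d15:-→d16:-→d17:-→d18:-→d19:-→d20:-→d21:-→d22:-→d23:-→d24:-→d25:-→d26:-→d27:-→d28:-→d29:-→d30:-→d31:-→d32:H7  best=H7
  add 6.7.77.181/32 -> H1 at depth 32
  add 6.7.77.0/24 -> H3 at depth 24
  add 225.218.48.0/20 -> H2 at depth 20
  ? 6.7.77.0  path d0:-→d1:-→d2:-→d3:-→d4:-→d5:-→d6:-→d7:-→d8:-→d9:-→d10:-→d11:-→d12:-→d13:-→d14:-→d15:-→d16:-→d17:-→d18:-→d19:-→d20:-→d21:-→d22:-→d23:-→d24:H3  best=H3

== LOOKUPS ==
["H0","H3","H3","H1","H1","H6","H1","H7","H3"]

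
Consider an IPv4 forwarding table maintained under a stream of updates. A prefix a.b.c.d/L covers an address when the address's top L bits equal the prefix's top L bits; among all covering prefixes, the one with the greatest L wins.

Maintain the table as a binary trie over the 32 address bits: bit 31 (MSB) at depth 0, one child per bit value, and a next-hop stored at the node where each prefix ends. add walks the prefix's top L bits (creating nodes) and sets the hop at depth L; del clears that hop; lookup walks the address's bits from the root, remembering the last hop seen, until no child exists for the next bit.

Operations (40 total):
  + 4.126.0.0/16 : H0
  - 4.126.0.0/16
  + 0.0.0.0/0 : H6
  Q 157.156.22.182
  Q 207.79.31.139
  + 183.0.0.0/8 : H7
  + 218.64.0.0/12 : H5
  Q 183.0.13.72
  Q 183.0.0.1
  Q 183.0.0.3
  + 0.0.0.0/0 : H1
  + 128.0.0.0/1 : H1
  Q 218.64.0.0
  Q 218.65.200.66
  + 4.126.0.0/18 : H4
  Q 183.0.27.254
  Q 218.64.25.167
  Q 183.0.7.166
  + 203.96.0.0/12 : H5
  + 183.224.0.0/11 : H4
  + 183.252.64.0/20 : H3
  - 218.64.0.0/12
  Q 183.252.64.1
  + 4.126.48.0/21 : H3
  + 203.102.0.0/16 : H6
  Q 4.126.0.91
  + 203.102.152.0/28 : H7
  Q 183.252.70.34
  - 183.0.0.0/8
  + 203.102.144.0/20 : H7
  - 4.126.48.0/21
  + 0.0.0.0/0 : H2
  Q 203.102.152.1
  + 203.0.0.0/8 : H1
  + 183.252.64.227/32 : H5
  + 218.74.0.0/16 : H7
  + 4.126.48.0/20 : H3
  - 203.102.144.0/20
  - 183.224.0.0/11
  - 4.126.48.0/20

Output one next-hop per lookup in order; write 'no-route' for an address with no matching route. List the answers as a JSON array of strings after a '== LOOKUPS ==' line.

Apply in order:
  + 4.126.0.0/16 (H0) depth=16
  - 4.126.0.0/16 clear@16
  + 0.0.0.0/0 (H6) depth=0
  ? 157.156.22.182  path d0:H6  best=H6
  ? 207.79.31.139  path d0:H6  best=H6
  + 183.0.0.0/8 (H7) depth=8
  + 218.64.0.0/12 (H5) depth=12
  ? 183.0.13.72  path d0:H6→d1:-→d2:-→d3:-→d4:-→d5:-→d6:-→d7:-→d8:H7  best=H7
  ? 183.0.0.1  path d0:H6→d1:-→d2:-→d3:-→d4:-→d5:-→d6:-→d7:-→d8:H7  best=H7
  ? 183.0.0.3  path d0:H6→d1:-→d2:-→d3:-→d4:-→d5:-→d6:-→d7:-→d8:H7  best=H7
  + 0.0.0.0/0 (H1) depth=0
  + 128.0.0.0/1 (H1) depth=1
  ? 218.64.0.0  path d0:H1→d1:H1→d2:-→d3:-→d4:-→d5:-→d6:-→d7:-→d8:-→d9:-→d10:-→d11:-→d12:H5  best=H5
  ? 218.65.200.66  path d0:H1→d1:H1→d2:-→d3:-→d4:-→d5:-→d6:-→d7:-→d8:-→d9:-→d10:-→d11:-→d12:H5  best=H5
  + 4.126.0.0/18 (H4) depth=18
  ? 183.0.27.254  path d0:H1→d1:H1→d2:-→d3:-→d4:-→d5:-→d6:-→d7:-→d8:H7  best=H7
  ? 218.64.25.167  path d0:H1→d1:H1→d2:-→d3:-→d4:-→d5:-→d6:-→d7:-→d8:-→d9:-→d10:-→d11:-→d12:H5  best=H5
  ? 183.0.7.166  path d0:H1→d1:H1→d2:-→d3:-→d4:-→d5:-→d6:-→d7:-→d8:H7  best=H7
  + 203.96.0.0/12 (H5) depth=12
  + 183.224.0.0/11 (H4) depth=11
  + 183.252.64.0/20 (H3) depth=20
  - 218.64.0.0/12 clear@12
  ? 183.252.64.1  path d0:H1→d1:H1→d2:-→d3:-→d4:-→d5:-→d6:-→d7:-→d8:H7→d9:-→d10:-→d11:H4→d12:-→d13:-→d14:-→d15:-→d16:-→d17:-→d18:-→d19:-→d20:H3  best=H3
  + 4.126.48.0/21 (H3) depth=21
  + 203.102.0.0/16 (H6) depth=16
  ? 4.126.0.91  path d0:H1→d1:-→d2:-→d3:-→d4:-→d5:-→d6:-→d7:-→d8:-→d9:-→d10:-→d11:-→d12:-→d13:-→d14:-→d15:-→d16:-→d17:-→d18:H4  best=H4
  + 203.102.152.0/28 (H7) depth=28
  ? 183.252.70.34  path d0:H1→d1:H1→d2:-→d3:-→d4:-→d5:-→d6:-→d7:-→d8:H7→d9:-→d10:-→d11:H4→d12:-→d13:-→d14:-→d15:-→d16:-→d17:-→d18:-→d19:-→d20:H3  best=H3
  - 183.0.0.0/8 clear@8
  + 203.102.144.0/20 (H7) depth=20
  - 4.126.48.0/21 clear@21
  + 0.0.0.0/0 (H2) depth=0
  ? 203.102.152.1  path d0:H2→d1:H1→d2:-→d3:-→d4:-→d5:-→d6:-→d7:-→d8:-→d9:-→d10:-→d11:-→d12:H5→d13:-→d14:-→d15:-→d16:H6→d17:-→d18:-→d19:-→d20:H7→d21:-→d22:-→d23:-→d24:-→d25:-→d26:-→d27:-→d28:H7  best=H7
  + 203.0.0.0/8 (H1) depth=8
  + 183.252.64.227/32 (H5) depth=32
  + 218.74.0.0/16 (H7) depth=16
  + 4.126.48.0/20 (H3) depth=20
  - 203.102.144.0/20 clear@20
  - 183.224.0.0/11 clear@11
  - 4.126.48.0/20 clear@20

== LOOKUPS ==
["H6","H6","H7","H7","H7","H5","H5","H7","H5","H7","H3","H4","H3","H7"]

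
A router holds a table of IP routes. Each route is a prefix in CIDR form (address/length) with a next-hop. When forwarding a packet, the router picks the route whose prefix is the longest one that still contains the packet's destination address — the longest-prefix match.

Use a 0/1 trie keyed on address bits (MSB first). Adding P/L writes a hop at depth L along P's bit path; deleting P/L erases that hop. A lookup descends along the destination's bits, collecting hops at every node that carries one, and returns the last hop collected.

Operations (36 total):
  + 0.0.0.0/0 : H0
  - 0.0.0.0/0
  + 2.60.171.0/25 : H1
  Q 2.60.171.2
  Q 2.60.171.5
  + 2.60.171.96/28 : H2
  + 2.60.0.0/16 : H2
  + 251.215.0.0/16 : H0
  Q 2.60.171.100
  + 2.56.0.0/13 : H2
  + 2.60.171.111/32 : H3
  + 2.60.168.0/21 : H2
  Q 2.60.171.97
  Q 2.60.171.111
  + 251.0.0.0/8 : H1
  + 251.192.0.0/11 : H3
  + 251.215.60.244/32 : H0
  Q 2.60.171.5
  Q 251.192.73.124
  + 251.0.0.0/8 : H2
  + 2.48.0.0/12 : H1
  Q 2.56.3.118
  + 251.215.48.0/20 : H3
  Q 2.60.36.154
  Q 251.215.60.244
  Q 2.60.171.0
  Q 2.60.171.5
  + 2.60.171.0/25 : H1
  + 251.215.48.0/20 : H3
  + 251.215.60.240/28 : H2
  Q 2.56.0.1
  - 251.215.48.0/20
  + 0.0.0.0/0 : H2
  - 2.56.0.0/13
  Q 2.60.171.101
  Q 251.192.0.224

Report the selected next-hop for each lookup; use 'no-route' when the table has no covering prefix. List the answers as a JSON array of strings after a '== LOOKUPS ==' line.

Process each operation:
  add 0.0.0.0/0 -> H0 at depth 0
  - 0.0.0.0/0 clear@0
  add 2.60.171.0/25 -> H1 at depth 25
  lookup 2.60.171.2: bits 0000001000111100101010110 walk d0:-→d1:-→d2:-→d3:-→d4:-→d5:-→d6:-→d7:-→d8:-→d9:-→d10:-→d11:-→d12:-→d13:-→d14:-→d15:-→d16:-→d17:-→d18:-→d19:-→d20:-→d21:-→d22:-→d23:-→d24:-→d25:H1 -> H1
  lookup 2.60.171.5: bits 0000001000111100101010110 walk d0:-→d1:-→d2:-→d3:-→d4:-→d5:-→d6:-→d7:-→d8:-→d9:-→d10:-→d11:-→d12:-→d13:-→d14:-→d15:-→d16:-→d17:-→d18:-→d19:-→d20:-→d21:-→d22:-→d23:-→d24:-→d25:H1 -> H1
  add 2.60.171.96/28 -> H2 at depth 28
  add 2.60.0.0/16 -> H2 at depth 16
  add 251.215.0.0/16 -> H0 at depth 16
  lookup 2.60.171.100: bits 0000001000111100101010110110 walk d0:-→d1:-→d2:-→d3:-→d4:-→d5:-→d6:-→d7:-→d8:-→d9:-→d10:-→d11:-→d12:-→d13:-→d14:-→d15:-→d16:H2→d17:-→d18:-→d19:-→d20:-→d21:-→d22:-→d23:-→d24:-→d25:H1→d26:-→d27:-→d28:H2 -> H2
  add 2.56.0.0/13 -> H2 at depth 13
  add 2.60.171.111/32 -> H3 at depth 32
  add 2.60.168.0/21 -> H2 at depth 21
  lookup 2.60.171.97: bits 0000001000111100101010110110 walk d0:-→d1:-→d2:-→d3:-→d4:-→d5:-→d6:-→d7:-→d8:-→d9:-→d10:-→d11:-→d12:-→d13:H2→d14:-→d15:-→d16:H2→d17:-→d18:-→d19:-→d20:-→d21:H2→d22:-→d23:-→d24:-→d25:H1→d26:-→d27:-→d28:H2 -> H2
  lookup 2.60.171.111: bits 00000010001111001010101101101111 walk d0:-→d1:-→d2:-→d3:-→d4:-→d5:-→d6:-→d7:-→d8:-→d9:-→d10:-→d11:-→d12:-→d13:H2→d14:-→d15:-→d16:H2→d17:-→d18:-→d19:-→d20:-→d21:H2→d22:-→d23:-→d24:-→d25:H1→d26:-→d27:-→d28:H2→d29:-→d30:-→d31:-→d32:H3 -> H3
  add 251.0.0.0/8 -> H1 at depth 8
  add 251.192.0.0/11 -> H3 at depth 11
  add 251.215.60.244/32 -> H0 at depth 32
  lookup 2.60.171.5: bits 0000001000111100101010110 walk d0:-→d1:-→d2:-→d3:-→d4:-→d5:-→d6:-→d7:-→d8:-→d9:-→d10:-→d11:-→d12:-→d13:H2→d14:-→d15:-→d16:H2→d17:-→d18:-→d19:-→d20:-→d21:H2→d22:-→d23:-→d24:-→d25:H1 -> H1
  lookup 251.192.73.124: bits 11111011110 walk d0:-→d1:-→d2:-→d3:-→d4:-→d5:-→d6:-→d7:-→d8:H1→d9:-→d10:-→d11:H3 -> H3
  add 251.0.0.0/8 -> H2 at depth 8
  add 2.48.0.0/12 -> H1 at depth 12
  lookup 2.56.3.118: bits 0000001000111 walk d0:-→d1:-→d2:-→d3:-→d4:-→d5:-→d6:-→d7:-→d8:-→d9:-→d10:-→d11:-→d12:H1→d13:H2 -> H2
  add 251.215.48.0/20 -> H3 at depth 20
  lookup 2.60.36.154: bits 0000001000111100 walk d0:-→d1:-→d2:-→d3:-→d4:-→d5:-→d6:-→d7:-→d8:-→d9:-→d10:-→d11:-→d12:H1→d13:H2→d14:-→d15:-→d16:H2 -> H2
  lookup 251.215.60.244: bits 11111011110101110011110011110100 walk d0:-→d1:-→d2:-→d3:-→d4:-→d5:-→d6:-→d7:-→d8:H2→d9:-→d10:-→d11:H3→d12:-→d13:-→d14:-→d15:-→d16:H0→d17:-→d18:-→d19:-→d20:H3→d21:-→d22:-→d23:-→d24:-→d25:-→d26:-→d27:-→d28:-→d29:-→d30:-→d31:-→d32:H0 -> H0
  lookup 2.60.171.0: bits 0000001000111100101010110 walk d0:-→d1:-→d2:-→d3:-→d4:-→d5:-→d6:-→d7:-→d8:-→d9:-→d10:-→d11:-→d12:H1→d13:H2→d14:-→d15:-→d16:H2→d17:-→d18:-→d19:-→d20:-→d21:H2→d22:-→d23:-→d24:-→d25:H1 -> H1
  lookup 2.60.171.5: bits 0000001000111100101010110 walk d0:-→d1:-→d2:-→d3:-→d4:-→d5:-→d6:-→d7:-→d8:-→d9:-→d10:-→d11:-→d12:H1→d13:H2→d14:-→d15:-→d16:H2→d17:-→d18:-→d19:-→d20:-→d21:H2→d22:-→d23:-→d24:-→d25:H1 -> H1
  add 2.60.171.0/25 -> H1 at depth 25
  add 251.215.48.0/20 -> H3 at depth 20
  add 251.215.60.240/28 -> H2 at depth 28
  lookup 2.56.0.1: bits 0000001000111 walk d0:-→d1:-→d2:-→d3:-→d4:-→d5:-→d6:-→d7:-→d8:-→d9:-→d10:-→d11:-→d12:H1→d13:H2 -> H2
  - 251.215.48.0/20 clear@20
  add 0.0.0.0/0 -> H2 at depth 0
  - 2.56.0.0/13 clear@13
  lookup 2.60.171.101: bits 0000001000111100101010110110 walk d0:H2→d1:-→d2:-→d3:-→d4:-→d5:-→d6:-→d7:-→d8:-→d9:-→d10:-→d11:-→d12:H1→d13:-→d14:-→d15:-→d16:H2→d17:-→d18:-→d19:-→d20:-→d21:H2→d22:-→d23:-→d24:-→d25:H1→d26:-→d27:-→d28:H2 -> H2
  lookup 251.192.0.224: bits 11111011110 walk d0:H2→d1:-→d2:-→d3:-→d4:-→d5:-→d6:-→d7:-→d8:H2→d9:-→d10:-→d11:H3 -> H3

== LOOKUPS ==
["H1","H1","H2","H2","H3","H1","H3","H2","H2","H0","H1","H1","H2","H2","H3"]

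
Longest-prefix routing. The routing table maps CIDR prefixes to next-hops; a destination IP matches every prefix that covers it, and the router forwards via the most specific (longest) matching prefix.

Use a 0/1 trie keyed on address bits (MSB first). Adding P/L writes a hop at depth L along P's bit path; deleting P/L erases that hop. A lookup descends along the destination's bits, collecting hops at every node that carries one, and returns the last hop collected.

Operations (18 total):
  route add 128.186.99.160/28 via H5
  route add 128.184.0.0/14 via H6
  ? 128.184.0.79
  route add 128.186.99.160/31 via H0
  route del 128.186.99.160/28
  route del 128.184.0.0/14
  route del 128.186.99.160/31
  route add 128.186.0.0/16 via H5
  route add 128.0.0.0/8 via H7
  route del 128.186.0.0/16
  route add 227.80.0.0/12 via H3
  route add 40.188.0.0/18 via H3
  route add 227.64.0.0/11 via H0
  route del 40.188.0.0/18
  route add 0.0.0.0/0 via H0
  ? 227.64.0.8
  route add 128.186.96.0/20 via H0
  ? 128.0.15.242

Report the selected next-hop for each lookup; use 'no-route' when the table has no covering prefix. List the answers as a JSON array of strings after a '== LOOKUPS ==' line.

Apply in order:
  add 128.186.99.160/28 -> H5 at depth 28
  add 128.184.0.0/14 -> H6 at depth 14
  ? 128.184.0.79  path d0:-→d1:-→d2:-→d3:-→d4:-→d5:-→d6:-→d7:-→d8:-→d9:-→d10:-→d11:-→d12:-→d13:-→d14:H6  best=H6
  add 128.186.99.160/31 -> H0 at depth 31
  del 128.186.99.160/28 (clear depth 28)
  del 128.184.0.0/14 (clear depth 14)
  del 128.186.99.160/31 (clear depth 31)
  add 128.186.0.0/16 -> H5 at depth 16
  add 128.0.0.0/8 -> H7 at depth 8
  del 128.186.0.0/16 (clear depth 16)
  add 227.80.0.0/12 -> H3 at depth 12
  add 40.188.0.0/18 -> H3 at depth 18
  add 227.64.0.0/11 -> H0 at depth 11
  del 40.188.0.0/18 (clear depth 18)
  add 0.0.0.0/0 -> H0 at depth 0
  ? 227.64.0.8  path d0:H0→d1:-→d2:-→d3:-→d4:-→d5:-→d6:-→d7:-→d8:-→d9:-→d10:-→d11:H0  best=H0
  add 128.186.96.0/20 -> H0 at depth 20
  ? 128.0.15.242  path d0:H0→d1:-→d2:-→d3:-→d4:-→d5:-→d6:-→d7:-→d8:H7  best=H7

== LOOKUPS ==
["H6","H0","H7"]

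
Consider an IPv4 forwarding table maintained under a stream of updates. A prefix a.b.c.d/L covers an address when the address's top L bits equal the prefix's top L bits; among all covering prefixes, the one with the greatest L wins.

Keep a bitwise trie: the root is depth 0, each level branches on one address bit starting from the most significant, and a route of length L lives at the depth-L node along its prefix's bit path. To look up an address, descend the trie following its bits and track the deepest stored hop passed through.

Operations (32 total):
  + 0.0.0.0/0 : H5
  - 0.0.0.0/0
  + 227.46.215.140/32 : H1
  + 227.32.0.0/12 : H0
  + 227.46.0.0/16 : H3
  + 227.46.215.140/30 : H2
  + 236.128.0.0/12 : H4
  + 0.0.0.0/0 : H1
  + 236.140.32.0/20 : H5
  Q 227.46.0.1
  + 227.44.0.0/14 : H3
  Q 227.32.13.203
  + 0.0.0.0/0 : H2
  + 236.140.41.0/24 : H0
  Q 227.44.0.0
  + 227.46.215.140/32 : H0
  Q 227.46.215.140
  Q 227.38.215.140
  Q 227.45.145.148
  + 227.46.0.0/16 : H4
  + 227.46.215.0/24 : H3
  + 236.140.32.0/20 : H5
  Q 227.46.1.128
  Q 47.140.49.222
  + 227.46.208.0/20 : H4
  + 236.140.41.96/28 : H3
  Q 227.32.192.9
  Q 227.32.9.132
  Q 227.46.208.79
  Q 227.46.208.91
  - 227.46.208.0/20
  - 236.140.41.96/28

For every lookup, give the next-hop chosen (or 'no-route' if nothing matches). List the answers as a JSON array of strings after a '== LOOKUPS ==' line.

Apply in order:
  add 0.0.0.0/0 -> H5 at depth 0
  - 0.0.0.0/0 clear@0
  add 227.46.215.140/32 -> H1 at depth 32
  add 227.32.0.0/12 -> H0 at depth 12
  add 227.46.0.0/16 -> H3 at depth 16
  add 227.46.215.140/30 -> H2 at depth 30
  add 236.128.0.0/12 -> H4 at depth 12
  add 0.0.0.0/0 -> H1 at depth 0
  add 236.140.32.0/20 -> H5 at depth 20
  lookup 227.46.0.1: bits 1110001100101110 walk d0:H1→d1:-→d2:-→d3:-→d4:-→d5:-→d6:-→d7:-→d8:-→d9:-→d10:-→d11:-→d12:H0→d13:-→d14:-→d15:-→d16:H3 -> H3
  add 227.44.0.0/14 -> H3 at depth 14
  lookup 227.32.13.203: bits 111000110010 walk d0:H1→d1:-→d2:-→d3:-→d4:-→d5:-→d6:-→d7:-→d8:-→d9:-→d10:-→d11:-→d12:H0 -> H0
  add 0.0.0.0/0 -> H2 at depth 0
  add 236.140.41.0/24 -> H0 at depth 24
  lookup 227.44.0.0: bits 11100011001011 walk d0:H2→d1:-→d2:-→d3:-→d4:-→d5:-→d6:-→d7:-→d8:-→d9:-→d10:-→d11:-→d12:H0→d13:-→d14:H3 -> H3
  add 227.46.215.140/32 -> H0 at depth 32
  lookup 227.46.215.140: bits 11100011001011101101011110001100 walk d0:H2→d1:-→d2:-→d3:-→d4:-→d5:-→d6:-→d7:-→d8:-→d9:-→d10:-→d11:-→d12:H0→d13:-→d14:H3→d15:-→d16:H3→d17:-→d18:-→d19:-→d20:-→d21:-→d22:-→d23:-→d24:-→d25:-→d26:-→d27:-→d28:-→d29:-→d30:H2→d31:-→d32:H0 -> H0
  lookup 227.38.215.140: bits 111000110010 walk d0:H2→d1:-→d2:-→d3:-→d4:-→d5:-→d6:-→d7:-→d8:-→d9:-→d10:-→d11:-→d12:H0 -> H0
  lookup 227.45.145.148: bits 11100011001011 walk d0:H2→d1:-→d2:-→d3:-→d4:-→d5:-→d6:-→d7:-→d8:-→d9:-→d10:-→d11:-→d12:H0→d13:-→d14:H3 -> H3
  add 227.46.0.0/16 -> H4 at depth 16
  add 227.46.215.0/24 -> H3 at depth 24
  add 236.140.32.0/20 -> H5 at depth 20
  lookup 227.46.1.128: bits 1110001100101110 walk d0:H2→d1:-→d2:-→d3:-→d4:-→d5:-→d6:-→d7:-→d8:-→d9:-→d10:-→d11:-→d12:H0→d13:-→d14:H3→d15:-→d16:H4 -> H4
  lookup 47.140.49.222: bits ε walk d0:H2 -> H2
  add 227.46.208.0/20 -> H4 at depth 20
  add 236.140.41.96/28 -> H3 at depth 28
  lookup 227.32.192.9: bits 111000110010 walk d0:H2→d1:-→d2:-→d3:-→d4:-→d5:-→d6:-→d7:-→d8:-→d9:-→d10:-→d11:-→d12:H0 -> H0
  lookup 227.32.9.132: bits 111000110010 walk d0:H2→d1:-→d2:-→d3:-→d4:-→d5:-→d6:-→d7:-→d8:-→d9:-→d10:-→d11:-→d12:H0 -> H0
  lookup 227.46.208.79: bits 111000110010111011010 walk d0:H2→d1:-→d2:-→d3:-→d4:-→d5:-→d6:-→d7:-→d8:-→d9:-→d10:-→d11:-→d12:H0→d13:-→d14:H3→d15:-→d16:H4→d17:-→d18:-→d19:-→d20:H4→d21:- -> H4
  lookup 227.46.208.91: bits 111000110010111011010 walk d0:H2→d1:-→d2:-→d3:-→d4:-→d5:-→d6:-→d7:-→d8:-→d9:-→d10:-→d11:-→d12:H0→d13:-→d14:H3→d15:-→d16:H4→d17:-→d18:-→d19:-→d20:H4→d21:- -> H4
  - 227.46.208.0/20 clear@20
  - 236.140.41.96/28 clear@28

== LOOKUPS ==
["H3","H0","H3","H0","H0","H3","H4","H2","H0","H0","H4","H4"]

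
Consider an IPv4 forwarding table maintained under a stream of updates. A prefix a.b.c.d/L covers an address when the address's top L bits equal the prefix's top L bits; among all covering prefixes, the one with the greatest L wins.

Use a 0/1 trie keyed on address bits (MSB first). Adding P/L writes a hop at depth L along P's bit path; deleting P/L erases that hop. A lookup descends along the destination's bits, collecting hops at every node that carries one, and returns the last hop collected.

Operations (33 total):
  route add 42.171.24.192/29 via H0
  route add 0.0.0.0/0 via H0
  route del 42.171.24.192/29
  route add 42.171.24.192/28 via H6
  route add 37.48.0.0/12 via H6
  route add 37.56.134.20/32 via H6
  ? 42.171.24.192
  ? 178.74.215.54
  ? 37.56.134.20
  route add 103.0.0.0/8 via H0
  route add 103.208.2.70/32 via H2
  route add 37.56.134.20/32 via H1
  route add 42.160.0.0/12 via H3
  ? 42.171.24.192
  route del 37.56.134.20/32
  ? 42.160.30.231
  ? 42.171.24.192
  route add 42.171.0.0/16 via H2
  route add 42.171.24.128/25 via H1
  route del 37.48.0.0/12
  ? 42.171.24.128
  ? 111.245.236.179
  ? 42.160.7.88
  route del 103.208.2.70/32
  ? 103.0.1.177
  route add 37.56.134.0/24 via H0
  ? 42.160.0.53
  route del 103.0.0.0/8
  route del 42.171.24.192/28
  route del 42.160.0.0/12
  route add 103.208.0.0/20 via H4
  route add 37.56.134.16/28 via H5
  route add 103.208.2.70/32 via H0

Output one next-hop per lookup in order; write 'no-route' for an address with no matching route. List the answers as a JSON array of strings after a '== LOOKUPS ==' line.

Process each operation:
  + 42.171.24.192/29 (H0) depth=29
  + 0.0.0.0/0 (H0) depth=0
  - 42.171.24.192/29 clear@29
  + 42.171.24.192/28 (H6) depth=28
  + 37.48.0.0/12 (H6) depth=12
  + 37.56.134.20/32 (H6) depth=32
  ? 42.171.24.192  path d0:H0→d1:-→d2:-→d3:-→d4:-→d5:-→d6:-→d7:-→d8:-→d9:-→d10:-→d11:-→d12:-→d13:-→d14:-→d15:-→d16:-→d17:-→d18:-→d19:-→d20:-→d21:-→d22:-→d23:-→d24:-→d25:-→d26:-→d27:-→d28:H6→d29:-  best=H6
  ? 178.74.215.54  path d0:H0  best=H0
  ? 37.56.134.20  path d0:H0→d1:-→d2:-→d3:-→d4:-→d5:-→d6:-→d7:-→d8:-→d9:-→d10:-→d11:-→d12:H6→d13:-→d14:-→d15:-→d16:-→d17:-→d18:-→d19:-→d20:-→d21:-→d22:-→d23:-→d24:-→d25:-→d26:-→d27:-→d28:-→d29:-→d30:-→d31:-→d32:H6  best=H6
  + 103.0.0.0/8 (H0) depth=8
  + 103.208.2.70/32 (H2) depth=32
  + 37.56.134.20/32 (H1) depth=32
  + 42.160.0.0/12 (H3) depth=12
  ? 42.171.24.192  path d0:H0→d1:-→d2:-→d3:-→d4:-→d5:-→d6:-→d7:-→d8:-→d9:-→d10:-→d11:-→d12:H3→d13:-→d14:-→d15:-→d16:-→d17:-→d18:-→d19:-→d20:-→d21:-→d22:-→d23:-→d24:-→d25:-→d26:-→d27:-→d28:H6→d29:-  best=H6
  - 37.56.134.20/32 clear@32
  ? 42.160.30.231  path d0:H0→d1:-→d2:-→d3:-→d4:-→d5:-→d6:-→d7:-→d8:-→d9:-→d10:-→d11:-→d12:H3  best=H3
  ? 42.171.24.192  path d0:H0→d1:-→d2:-→d3:-→d4:-→d5:-→d6:-→d7:-→d8:-→d9:-→d10:-→d11:-→d12:H3→d13:-→d14:-→d15:-→d16:-→d17:-→d18:-→d19:-→d20:-→d21:-→d22:-→d23:-→d24:-→d25:-→d26:-→d27:-→d28:H6→d29:-  best=H6
  + 42.171.0.0/16 (H2) depth=16
  + 42.171.24.128/25 (H1) depth=25
  - 37.48.0.0/12 clear@12
  ? 42.171.24.128  path d0:H0→d1:-→d2:-→d3:-→d4:-→d5:-→d6:-→d7:-→d8:-→d9:-→d10:-→d11:-→d12:H3→d13:-→d14:-→d15:-→d16:H2→d17:-→d18:-→d19:-→d20:-→d21:-→d22:-→d23:-→d24:-→d25:H1  best=H1
  ? 111.245.236.179  path d0:H0→d1:-→d2:-→d3:-→d4:-  best=H0
  ? 42.160.7.88  path d0:H0→d1:-→d2:-→d3:-→d4:-→d5:-→d6:-→d7:-→d8:-→d9:-→d10:-→d11:-→d12:H3  best=H3
  - 103.208.2.70/32 clear@32
  ? 103.0.1.177  path d0:H0→d1:-→d2:-→d3:-→d4:-→d5:-→d6:-→d7:-→d8:H0  best=H0
  + 37.56.134.0/24 (H0) depth=24
  ? 42.160.0.53  path d0:H0→d1:-→d2:-→d3:-→d4:-→d5:-→d6:-→d7:-→d8:-→d9:-→d10:-→d11:-→d12:H3  best=H3
  - 103.0.0.0/8 clear@8
  - 42.171.24.192/28 clear@28
  - 42.160.0.0/12 clear@12
  + 103.208.0.0/20 (H4) depth=20
  + 37.56.134.16/28 (H5) depth=28
  + 103.208.2.70/32 (H0) depth=32

== LOOKUPS ==
["H6","H0","H6","H6","H3","H6","H1","H0","H3","H0","H3"]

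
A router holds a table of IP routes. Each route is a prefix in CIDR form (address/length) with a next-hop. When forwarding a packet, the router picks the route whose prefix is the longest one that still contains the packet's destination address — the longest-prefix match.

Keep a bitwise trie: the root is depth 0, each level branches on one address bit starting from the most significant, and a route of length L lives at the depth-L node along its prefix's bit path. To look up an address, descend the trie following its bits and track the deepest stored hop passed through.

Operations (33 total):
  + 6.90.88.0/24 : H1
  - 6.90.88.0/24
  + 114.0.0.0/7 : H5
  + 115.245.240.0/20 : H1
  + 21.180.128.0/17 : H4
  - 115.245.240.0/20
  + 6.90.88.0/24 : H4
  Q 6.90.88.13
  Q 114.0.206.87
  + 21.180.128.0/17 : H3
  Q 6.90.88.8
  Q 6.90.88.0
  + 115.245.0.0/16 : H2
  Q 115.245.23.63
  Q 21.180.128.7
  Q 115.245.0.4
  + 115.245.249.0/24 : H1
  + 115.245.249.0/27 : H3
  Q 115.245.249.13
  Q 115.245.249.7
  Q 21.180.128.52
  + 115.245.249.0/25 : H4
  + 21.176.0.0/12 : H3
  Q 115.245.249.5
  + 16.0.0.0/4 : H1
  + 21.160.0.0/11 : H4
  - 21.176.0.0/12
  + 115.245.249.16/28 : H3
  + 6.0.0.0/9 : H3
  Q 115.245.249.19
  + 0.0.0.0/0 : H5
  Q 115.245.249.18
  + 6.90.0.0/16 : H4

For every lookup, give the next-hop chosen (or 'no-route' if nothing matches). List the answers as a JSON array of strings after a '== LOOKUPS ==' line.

Trace:
  + 6.90.88.0/24 (H1) depth=24
  del 6.90.88.0/24 (clear depth 24)
  + 114.0.0.0/7 (H5) depth=7
  + 115.245.240.0/20 (H1) depth=20
  + 21.180.128.0/17 (H4) depth=17
  del 115.245.240.0/20 (clear depth 20)
  + 6.90.88.0/24 (H4) depth=24
  Q 6.90.88.13: descend 000001100101101001011000 ; hops seen [H4] ; pick H4
  Q 114.0.206.87: descend 0111001 ; hops seen [H5] ; pick H5
  + 21.180.128.0/17 (H3) depth=17
  Q 6.90.88.8: descend 000001100101101001011000 ; hops seen [H4] ; pick H4
  Q 6.90.88.0: descend 000001100101101001011000 ; hops seen [H4] ; pick H4
  + 115.245.0.0/16 (H2) depth=16
  Q 115.245.23.63: descend 0111001111110101 ; hops seen [H5,H2] ; pick H2
  Q 21.180.128.7: descend 00010101101101001 ; hops seen [H3] ; pick H3
  Q 115.245.0.4: descend 0111001111110101 ; hops seen [H5,H2] ; pick H2
  + 115.245.249.0/24 (H1) depth=24
  + 115.245.249.0/27 (H3) depth=27
  Q 115.245.249.13: descend 011100111111010111111001000 ; hops seen [H5,H2,H1,H3] ; pick H3
  Q 115.245.249.7: descend 011100111111010111111001000 ; hops seen [H5,H2,H1,H3] ; pick H3
  Q 21.180.128.52: descend 00010101101101001 ; hops seen [H3] ; pick H3
  + 115.245.249.0/25 (H4) depth=25
  + 21.176.0.0/12 (H3) depth=12
  Q 115.245.249.5: descend 011100111111010111111001000 ; hops seen [H5,H2,H1,H4,H3] ; pick H3
  + 16.0.0.0/4 (H1) depth=4
  + 21.160.0.0/11 (H4) depth=11
  del 21.176.0.0/12 (clear depth 12)
  + 115.245.249.16/28 (H3) depth=28
  + 6.0.0.0/9 (H3) depth=9
  Q 115.245.249.19: descend 0111001111110101111110010001 ; hops seen [H5,H2,H1,H4,H3,H3] ; pick H3
  + 0.0.0.0/0 (H5) depth=0
  Q 115.245.249.18: descend 0111001111110101111110010001 ; hops seen [H5,H5,H2,H1,H4,H3,H3] ; pick H3
  + 6.90.0.0/16 (H4) depth=16

== LOOKUPS ==
["H4","H5","H4","H4","H2","H3","H2","H3","H3","H3","H3","H3","H3"]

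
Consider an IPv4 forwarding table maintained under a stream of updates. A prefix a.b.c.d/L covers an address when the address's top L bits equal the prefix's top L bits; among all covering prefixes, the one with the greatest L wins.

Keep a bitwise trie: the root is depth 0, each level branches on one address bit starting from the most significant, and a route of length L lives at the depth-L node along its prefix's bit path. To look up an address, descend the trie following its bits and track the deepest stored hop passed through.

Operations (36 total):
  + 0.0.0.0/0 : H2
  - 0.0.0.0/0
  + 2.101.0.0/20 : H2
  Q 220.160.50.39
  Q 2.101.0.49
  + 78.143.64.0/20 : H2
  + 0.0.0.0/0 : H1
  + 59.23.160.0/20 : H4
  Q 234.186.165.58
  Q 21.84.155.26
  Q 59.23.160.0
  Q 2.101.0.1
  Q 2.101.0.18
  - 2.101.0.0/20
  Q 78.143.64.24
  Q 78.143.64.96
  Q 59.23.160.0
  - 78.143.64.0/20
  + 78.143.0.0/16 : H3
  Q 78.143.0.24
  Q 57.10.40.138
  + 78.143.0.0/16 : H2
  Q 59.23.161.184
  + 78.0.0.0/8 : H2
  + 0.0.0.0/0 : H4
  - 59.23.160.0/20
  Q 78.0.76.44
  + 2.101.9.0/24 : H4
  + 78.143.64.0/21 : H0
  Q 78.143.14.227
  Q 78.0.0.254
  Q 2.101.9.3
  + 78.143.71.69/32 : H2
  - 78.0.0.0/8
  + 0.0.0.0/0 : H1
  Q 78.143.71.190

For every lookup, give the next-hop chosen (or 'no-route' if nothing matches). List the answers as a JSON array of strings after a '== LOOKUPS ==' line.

Apply in order:
  + 0.0.0.0/0 (H2) depth=0
  del 0.0.0.0/0 (clear depth 0)
  + 2.101.0.0/20 (H2) depth=20
  lookup 220.160.50.39: bits ε walk d0:- -> no-route
  lookup 2.101.0.49: bits 00000010011001010000 walk d0:-→d1:-→d2:-→d3:-→d4:-→d5:-→d6:-→d7:-→d8:-→d9:-→d10:-→d11:-→d12:-→d13:-→d14:-→d15:-→d16:-→d17:-→d18:-→d19:-→d20:H2 -> H2
  + 78.143.64.0/20 (H2) depth=20
  + 0.0.0.0/0 (H1) depth=0
  + 59.23.160.0/20 (H4) depth=20
  lookup 234.186.165.58: bits ε walk d0:H1 -> H1
  lookup 21.84.155.26: bits 000 walk d0:H1→d1:-→d2:-→d3:- -> H1
  lookup 59.23.160.0: bits 00111011000101111010 walk d0:H1→d1:-→d2:-→d3:-→d4:-→d5:-→d6:-→d7:-→d8:-→d9:-→d10:-→d11:-→d12:-→d13:-→d14:-→d15:-→d16:-→d17:-→d18:-→d19:-→d20:H4 -> H4
  lookup 2.101.0.1: bits 00000010011001010000 walk d0:H1→d1:-→d2:-→d3:-→d4:-→d5:-→d6:-→d7:-→d8:-→d9:-→d10:-→d11:-→d12:-→d13:-→d14:-→d15:-→d16:-→d17:-→d18:-→d19:-→d20:H2 -> H2
  lookup 2.101.0.18: bits 00000010011001010000 walk d0:H1→d1:-→d2:-→d3:-→d4:-→d5:-→d6:-→d7:-→d8:-→d9:-→d10:-→d11:-→d12:-→d13:-→d14:-→d15:-→d16:-→d17:-→d18:-→d19:-→d20:H2 -> H2
  del 2.101.0.0/20 (clear depth 20)
  lookup 78.143.64.24: bits 01001110100011110100 walk d0:H1→d1:-→d2:-→d3:-→d4:-→d5:-→d6:-→d7:-→d8:-→d9:-→d10:-→d11:-→d12:-→d13:-→d14:-→d15:-→d16:-→d17:-→d18:-→d19:-→d20:H2 -> H2
  lookup 78.143.64.96: bits 01001110100011110100 walk d0:H1→d1:-→d2:-→d3:-→d4:-→d5:-→d6:-→d7:-→d8:-→d9:-→d10:-→d11:-→d12:-→d13:-→d14:-→d15:-→d16:-→d17:-→d18:-→d19:-→d20:H2 -> H2
  lookup 59.23.160.0: bits 00111011000101111010 walk d0:H1→d1:-→d2:-→d3:-→d4:-→d5:-→d6:-→d7:-→d8:-→d9:-→d10:-→d11:-→d12:-→d13:-→d14:-→d15:-→d16:-→d17:-→d18:-→d19:-→d20:H4 -> H4
  del 78.143.64.0/20 (clear depth 20)
  + 78.143.0.0/16 (H3) depth=16
  lookup 78.143.0.24: bits 01001110100011110 walk d0:H1→d1:-→d2:-→d3:-→d4:-→d5:-→d6:-→d7:-→d8:-→d9:-→d10:-→d11:-→d12:-→d13:-→d14:-→d15:-→d16:H3→d17:- -> H3
  lookup 57.10.40.138: bits 001110 walk d0:H1→d1:-→d2:-→d3:-→d4:-→d5:-→d6:- -> H1
  + 78.143.0.0/16 (H2) depth=16
  lookup 59.23.161.184: bits 00111011000101111010 walk d0:H1→d1:-→d2:-→d3:-→d4:-→d5:-→d6:-→d7:-→d8:-→d9:-→d10:-→d11:-→d12:-→d13:-→d14:-→d15:-→d16:-→d17:-→d18:-→d19:-→d20:H4 -> H4
  + 78.0.0.0/8 (H2) depth=8
  + 0.0.0.0/0 (H4) depth=0
  del 59.23.160.0/20 (clear depth 20)
  lookup 78.0.76.44: bits 01001110 walk d0:H4→d1:-→d2:-→d3:-→d4:-→d5:-→d6:-→d7:-→d8:H2 -> H2
  + 2.101.9.0/24 (H4) depth=24
  + 78.143.64.0/21 (H0) depth=21
  lookup 78.143.14.227: bits 01001110100011110 walk d0:H4→d1:-→d2:-→d3:-→d4:-→d5:-→d6:-→d7:-→d8:H2→d9:-→d10:-→d11:-→d12:-→d13:-→d14:-→d15:-→d16:H2→d17:- -> H2
  lookup 78.0.0.254: bits 01001110 walk d0:H4→d1:-→d2:-→d3:-→d4:-→d5:-→d6:-→d7:-→d8:H2 -> H2
  lookup 2.101.9.3: bits 000000100110010100001001 walk d0:H4→d1:-→d2:-→d3:-→d4:-→d5:-→d6:-→d7:-→d8:-→d9:-→d10:-→d11:-→d12:-→d13:-→d14:-→d15:-→d16:-→d17:-→d18:-→d19:-→d20:-→d21:-→d22:-→d23:-→d24:H4 -> H4
  + 78.143.71.69/32 (H2) depth=32
  del 78.0.0.0/8 (clear depth 8)
  + 0.0.0.0/0 (H1) depth=0
  lookup 78.143.71.190: bits 010011101000111101000111 walk d0:H1→d1:-→d2:-→d3:-→d4:-→d5:-→d6:-→d7:-→d8:-→d9:-→d10:-→d11:-→d12:-→d13:-→d14:-→d15:-→d16:H2→d17:-→d18:-→d19:-→d20:-→d21:H0→d22:-→d23:-→d24:- -> H0

== LOOKUPS ==
["no-route","H2","H1","H1","H4","H2","H2","H2","H2","H4","H3","H1","H4","H2","H2","H2","H4","H0"]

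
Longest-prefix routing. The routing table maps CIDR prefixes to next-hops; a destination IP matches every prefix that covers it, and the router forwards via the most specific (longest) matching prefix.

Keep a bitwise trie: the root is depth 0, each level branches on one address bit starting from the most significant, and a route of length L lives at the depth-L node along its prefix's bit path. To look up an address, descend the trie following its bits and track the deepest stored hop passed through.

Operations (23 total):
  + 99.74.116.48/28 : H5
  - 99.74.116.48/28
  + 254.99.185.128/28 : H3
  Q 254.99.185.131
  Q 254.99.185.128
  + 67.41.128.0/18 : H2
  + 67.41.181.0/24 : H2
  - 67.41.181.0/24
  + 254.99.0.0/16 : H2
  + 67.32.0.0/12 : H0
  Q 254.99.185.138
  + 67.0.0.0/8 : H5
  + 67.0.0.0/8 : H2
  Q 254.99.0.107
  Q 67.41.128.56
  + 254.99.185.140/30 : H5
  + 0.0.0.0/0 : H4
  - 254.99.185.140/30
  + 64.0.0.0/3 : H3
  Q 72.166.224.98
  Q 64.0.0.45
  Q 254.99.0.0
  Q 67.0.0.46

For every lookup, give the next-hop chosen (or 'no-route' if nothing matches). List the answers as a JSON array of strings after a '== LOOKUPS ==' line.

Apply in order:
  + 99.74.116.48/28 (H5) depth=28
  - 99.74.116.48/28 clear@28
  + 254.99.185.128/28 (H3) depth=28
  Q 254.99.185.131: descend 1111111001100011101110011000 ; hops seen [H3] ; pick H3
  Q 254.99.185.128: descend 1111111001100011101110011000 ; hops seen [H3] ; pick H3
  + 67.41.128.0/18 (H2) depth=18
  + 67.41.181.0/24 (H2) depth=24
  - 67.41.181.0/24 clear@24
  + 254.99.0.0/16 (H2) depth=16
  + 67.32.0.0/12 (H0) depth=12
  Q 254.99.185.138: descend 1111111001100011101110011000 ; hops seen [H2,H3] ; pick H3
  + 67.0.0.0/8 (H5) depth=8
  + 67.0.0.0/8 (H2) depth=8
  Q 254.99.0.107: descend 1111111001100011 ; hops seen [H2] ; pick H2
  Q 67.41.128.56: descend 010000110010100110 ; hops seen [H2,H0,H2] ; pick H2
  + 254.99.185.140/30 (H5) depth=30
  + 0.0.0.0/0 (H4) depth=0
  - 254.99.185.140/30 clear@30
  + 64.0.0.0/3 (H3) depth=3
  Q 72.166.224.98: descend 0100 ; hops seen [H4,H3] ; pick H3
  Q 64.0.0.45: descend 010000 ; hops seen [H4,H3] ; pick H3
  Q 254.99.0.0: descend 1111111001100011 ; hops seen [H4,H2] ; pick H2
  Q 67.0.0.46: descend 0100001100 ; hops seen [H4,H3,H2] ; pick H2

== LOOKUPS ==
["H3","H3","H3","H2","H2","H3","H3","H2","H2"]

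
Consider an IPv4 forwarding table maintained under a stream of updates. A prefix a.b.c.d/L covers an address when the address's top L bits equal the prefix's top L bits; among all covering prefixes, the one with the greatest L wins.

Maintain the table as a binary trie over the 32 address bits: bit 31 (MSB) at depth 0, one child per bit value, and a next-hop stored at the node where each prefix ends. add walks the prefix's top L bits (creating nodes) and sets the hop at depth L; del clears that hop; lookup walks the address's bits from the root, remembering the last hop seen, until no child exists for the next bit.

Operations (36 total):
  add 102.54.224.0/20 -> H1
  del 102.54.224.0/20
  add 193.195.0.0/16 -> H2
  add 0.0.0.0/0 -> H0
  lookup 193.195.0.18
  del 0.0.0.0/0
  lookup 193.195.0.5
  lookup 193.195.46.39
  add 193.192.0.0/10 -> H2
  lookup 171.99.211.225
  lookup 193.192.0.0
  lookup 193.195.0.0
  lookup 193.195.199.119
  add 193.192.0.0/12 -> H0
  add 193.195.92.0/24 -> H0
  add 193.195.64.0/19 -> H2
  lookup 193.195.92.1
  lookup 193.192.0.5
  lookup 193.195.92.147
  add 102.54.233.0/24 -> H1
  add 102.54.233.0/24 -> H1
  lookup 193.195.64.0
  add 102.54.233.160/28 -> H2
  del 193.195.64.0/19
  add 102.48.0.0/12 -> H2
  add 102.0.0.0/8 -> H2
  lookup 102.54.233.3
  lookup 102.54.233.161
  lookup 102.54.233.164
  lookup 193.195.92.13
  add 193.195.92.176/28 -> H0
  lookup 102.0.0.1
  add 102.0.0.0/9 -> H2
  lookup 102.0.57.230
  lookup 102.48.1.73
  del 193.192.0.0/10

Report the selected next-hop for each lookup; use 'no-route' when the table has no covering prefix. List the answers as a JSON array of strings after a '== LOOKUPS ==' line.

Process each operation:
  + 102.54.224.0/20 (H1) depth=20
  - 102.54.224.0/20 clear@20
  + 193.195.0.0/16 (H2) depth=16
  + 0.0.0.0/0 (H0) depth=0
  ? 193.195.0.18  path d0:H0→d1:-→d2:-→d3:-→d4:-→d5:-→d6:-→d7:-→d8:-→d9:-→d10:-→d11:-→d12:-→d13:-→d14:-→d15:-→d16:H2  best=H2
  - 0.0.0.0/0 clear@0
  ? 193.195.0.5  path d0:-→d1:-→d2:-→d3:-→d4:-→d5:-→d6:-→d7:-→d8:-→d9:-→d10:-→d11:-→d12:-→d13:-→d14:-→d15:-→d16:H2  best=H2
  ? 193.195.46.39  path d0:-→d1:-→d2:-→d3:-→d4:-→d5:-→d6:-→d7:-→d8:-→d9:-→d10:-→d11:-→d12:-→d13:-→d14:-→d15:-→d16:H2  best=H2
  + 193.192.0.0/10 (H2) depth=10
  ? 171.99.211.225  path d0:-→d1:-  best=no-route
  ? 193.192.0.0  path d0:-→d1:-→d2:-→d3:-→d4:-→d5:-→d6:-→d7:-→d8:-→d9:-→d10:H2→d11:-→d12:-→d13:-→d14:-  best=H2
  ? 193.195.0.0  path d0:-→d1:-→d2:-→d3:-→d4:-→d5:-→d6:-→d7:-→d8:-→d9:-→d10:H2→d11:-→d12:-→d13:-→d14:-→d15:-→d16:H2  best=H2
  ? 193.195.199.119  path d0:-→d1:-→d2:-→d3:-→d4:-→d5:-→d6:-→d7:-→d8:-→d9:-→d10:H2→d11:-→d12:-→d13:-→d14:-→d15:-→d16:H2  best=H2
  + 193.192.0.0/12 (H0) depth=12
  + 193.195.92.0/24 (H0) depth=24
  + 193.195.64.0/19 (H2) depth=19
  ? 193.195.92.1  path d0:-→d1:-→d2:-→d3:-→d4:-→d5:-→d6:-→d7:-→d8:-→d9:-→d10:H2→d11:-→d12:H0→d13:-→d14:-→d15:-→d16:H2→d17:-→d18:-→d19:H2→d20:-→d21:-→d22:-→d23:-→d24:H0  best=H0
  ? 193.192.0.5  path d0:-→d1:-→d2:-→d3:-→d4:-→d5:-→d6:-→d7:-→d8:-→d9:-→d10:H2→d11:-→d12:H0→d13:-→d14:-  best=H0
  ? 193.195.92.147  path d0:-→d1:-→d2:-→d3:-→d4:-→d5:-→d6:-→d7:-→d8:-→d9:-→d10:H2→d11:-→d12:H0→d13:-→d14:-→d15:-→d16:H2→d17:-→d18:-→d19:H2→d20:-→d21:-→d22:-→d23:-→d24:H0  best=H0
  + 102.54.233.0/24 (H1) depth=24
  + 102.54.233.0/24 (H1) depth=24
  ? 193.195.64.0  path d0:-→d1:-→d2:-→d3:-→d4:-→d5:-→d6:-→d7:-→d8:-→d9:-→d10:H2→d11:-→d12:H0→d13:-→d14:-→d15:-→d16:H2→d17:-→d18:-→d19:H2  best=H2
  + 102.54.233.160/28 (H2) depth=28
  - 193.195.64.0/19 clear@19
  + 102.48.0.0/12 (H2) depth=12
  + 102.0.0.0/8 (H2) depth=8
  ? 102.54.233.3  path d0:-→d1:-→d2:-→d3:-→d4:-→d5:-→d6:-→d7:-→d8:H2→d9:-→d10:-→d11:-→d12:H2→d13:-→d14:-→d15:-→d16:-→d17:-→d18:-→d19:-→d20:-→d21:-→d22:-→d23:-→d24:H1  best=H1
  ? 102.54.233.161  path d0:-→d1:-→d2:-→d3:-→d4:-→d5:-→d6:-→d7:-→d8:H2→d9:-→d10:-→d11:-→d12:H2→d13:-→d14:-→d15:-→d16:-→d17:-→d18:-→d19:-→d20:-→d21:-→d22:-→d23:-→d24:H1→d25:-→d26:-→d27:-→d28:H2  best=H2
  ? 102.54.233.164  path d0:-→d1:-→d2:-→d3:-→d4:-→d5:-→d6:-→d7:-→d8:H2→d9:-→d10:-→d11:-→d12:H2→d13:-→d14:-→d15:-→d16:-→d17:-→d18:-→d19:-→d20:-→d21:-→d22:-→d23:-→d24:H1→d25:-→d26:-→d27:-→d28:H2  best=H2
  ? 193.195.92.13  path d0:-→d1:-→d2:-→d3:-→d4:-→d5:-→d6:-→d7:-→d8:-→d9:-→d10:H2→d11:-→d12:H0→d13:-→d14:-→d15:-→d16:H2→d17:-→d18:-→d19:-→d20:-→d21:-→d22:-→d23:-→d24:H0  best=H0
  + 193.195.92.176/28 (H0) depth=28
  ? 102.0.0.1  path d0:-→d1:-→d2:-→d3:-→d4:-→d5:-→d6:-→d7:-→d8:H2→d9:-→d10:-  best=H2
  + 102.0.0.0/9 (H2) depth=9
  ? 102.0.57.230  path d0:-→d1:-→d2:-→d3:-→d4:-→d5:-→d6:-→d7:-→d8:H2→d9:H2→d10:-  best=H2
  ? 102.48.1.73  path d0:-→d1:-→d2:-→d3:-→d4:-→d5:-→d6:-→d7:-→d8:H2→d9:H2→d10:-→d11:-→d12:H2→d13:-  best=H2
  - 193.192.0.0/10 clear@10

== LOOKUPS ==
["H2","H2","H2","no-route","H2","H2","H2","H0","H0","H0","H2","H1","H2","H2","H0","H2","H2","H2"]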